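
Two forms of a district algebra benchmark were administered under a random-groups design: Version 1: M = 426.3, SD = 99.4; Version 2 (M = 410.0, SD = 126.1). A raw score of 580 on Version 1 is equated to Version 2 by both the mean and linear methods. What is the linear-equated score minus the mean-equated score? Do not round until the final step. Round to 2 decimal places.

Mean-equated: 580 + (410.0 − 426.3) = 563.70
Linear-equated: (126.1/99.4)(580 − 426.3) + 410.0 = 604.986
Difference = 604.986 − 563.70 = 41.29

41.29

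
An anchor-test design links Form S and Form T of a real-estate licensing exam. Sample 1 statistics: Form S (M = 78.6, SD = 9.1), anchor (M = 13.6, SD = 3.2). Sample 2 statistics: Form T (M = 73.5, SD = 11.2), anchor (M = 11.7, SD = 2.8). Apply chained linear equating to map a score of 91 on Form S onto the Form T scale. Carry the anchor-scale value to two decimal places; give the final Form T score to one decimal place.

98.5

Form S → anchor (Sample 1): v = (3.2/9.1)(91 − 78.6) + 13.6 = 17.96
anchor → Form T (Sample 2): y = (11.2/2.8)(17.96 − 11.7) + 73.5 = 98.5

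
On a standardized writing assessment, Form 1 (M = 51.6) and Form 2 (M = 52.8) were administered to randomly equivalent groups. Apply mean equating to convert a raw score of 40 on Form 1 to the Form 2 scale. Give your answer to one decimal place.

41.2

Mean equating: y = x + (M_Y − M_X) = 40 + (52.8 − 51.6) = 41.2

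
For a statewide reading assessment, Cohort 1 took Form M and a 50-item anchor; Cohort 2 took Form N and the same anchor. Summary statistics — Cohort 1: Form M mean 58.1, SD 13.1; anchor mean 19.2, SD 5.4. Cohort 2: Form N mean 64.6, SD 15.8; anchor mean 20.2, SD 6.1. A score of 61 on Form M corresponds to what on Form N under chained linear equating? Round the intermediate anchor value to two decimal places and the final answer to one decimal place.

65.1

Form M → anchor (Cohort 1): v = (5.4/13.1)(61 − 58.1) + 19.2 = 20.40
anchor → Form N (Cohort 2): y = (15.8/6.1)(20.40 − 20.2) + 64.6 = 65.1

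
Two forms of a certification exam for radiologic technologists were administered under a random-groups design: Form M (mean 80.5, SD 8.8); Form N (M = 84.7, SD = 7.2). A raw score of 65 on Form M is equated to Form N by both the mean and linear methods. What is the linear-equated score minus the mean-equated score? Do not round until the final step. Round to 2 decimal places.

2.82

Mean-equated: 65 + (84.7 − 80.5) = 69.20
Linear-equated: (7.2/8.8)(65 − 80.5) + 84.7 = 72.018
Difference = 72.018 − 69.20 = 2.82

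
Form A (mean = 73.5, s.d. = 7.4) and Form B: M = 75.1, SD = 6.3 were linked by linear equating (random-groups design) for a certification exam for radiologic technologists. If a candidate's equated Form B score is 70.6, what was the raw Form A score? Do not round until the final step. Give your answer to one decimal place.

Invert y = (SD_Y/SD_X)(x − M_X) + M_Y:
x = (SD_X/SD_Y)(y − M_Y) + M_X = (7.4/6.3)(70.6 − 75.1) + 73.5
x = 1.174603 × -4.500 + 73.5 = 68.2

68.2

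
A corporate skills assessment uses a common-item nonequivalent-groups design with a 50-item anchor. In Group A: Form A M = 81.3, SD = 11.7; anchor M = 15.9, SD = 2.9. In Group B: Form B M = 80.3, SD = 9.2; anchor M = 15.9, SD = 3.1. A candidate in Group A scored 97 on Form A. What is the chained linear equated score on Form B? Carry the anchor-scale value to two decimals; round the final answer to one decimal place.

Form A → anchor (Group A): v = (2.9/11.7)(97 − 81.3) + 15.9 = 19.79
anchor → Form B (Group B): y = (9.2/3.1)(19.79 − 15.9) + 80.3 = 91.8

91.8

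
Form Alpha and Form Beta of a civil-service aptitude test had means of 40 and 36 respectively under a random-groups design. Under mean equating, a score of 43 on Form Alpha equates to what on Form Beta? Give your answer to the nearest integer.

Mean equating: y = x + (M_Y − M_X) = 43 + (36 − 40) = 39

39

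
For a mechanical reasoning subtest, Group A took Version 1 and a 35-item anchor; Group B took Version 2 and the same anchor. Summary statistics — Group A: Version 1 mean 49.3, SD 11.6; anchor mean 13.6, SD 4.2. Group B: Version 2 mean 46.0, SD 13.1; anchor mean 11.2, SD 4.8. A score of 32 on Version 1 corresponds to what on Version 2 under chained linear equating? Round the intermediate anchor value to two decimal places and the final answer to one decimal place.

Version 1 → anchor (Group A): v = (4.2/11.6)(32 − 49.3) + 13.6 = 7.34
anchor → Version 2 (Group B): y = (13.1/4.8)(7.34 − 11.2) + 46.0 = 35.5

35.5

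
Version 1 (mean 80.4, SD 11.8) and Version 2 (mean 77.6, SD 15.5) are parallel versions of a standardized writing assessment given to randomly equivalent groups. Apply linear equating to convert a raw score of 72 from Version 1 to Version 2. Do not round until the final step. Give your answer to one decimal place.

Linear equating: y = (SD_Y/SD_X)(x − M_X) + M_Y
y = (15.5/11.8)(72 − 80.4) + 77.6
y = 1.313559 × -8.4 + 77.6 = -11.0339 + 77.6 = 66.6

66.6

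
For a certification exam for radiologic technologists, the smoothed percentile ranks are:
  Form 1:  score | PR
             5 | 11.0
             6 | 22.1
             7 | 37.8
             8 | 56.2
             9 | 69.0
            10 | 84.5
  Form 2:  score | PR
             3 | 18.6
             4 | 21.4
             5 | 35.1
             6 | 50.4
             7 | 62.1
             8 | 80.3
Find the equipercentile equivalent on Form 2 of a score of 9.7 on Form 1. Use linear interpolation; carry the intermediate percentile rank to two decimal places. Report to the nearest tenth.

PR of 9.7 on Form 1: 69.0 + (9.7 − 9)/(10 − 9) × (84.5 − 69.0) = 79.85
On Form 2, PR 79.85 falls between score 7 (PR 62.1) and 8 (PR 80.3).
Interpolate: 7 + (79.85 − 62.1)/(80.3 − 62.1) × (8 − 7) = 8.0

8.0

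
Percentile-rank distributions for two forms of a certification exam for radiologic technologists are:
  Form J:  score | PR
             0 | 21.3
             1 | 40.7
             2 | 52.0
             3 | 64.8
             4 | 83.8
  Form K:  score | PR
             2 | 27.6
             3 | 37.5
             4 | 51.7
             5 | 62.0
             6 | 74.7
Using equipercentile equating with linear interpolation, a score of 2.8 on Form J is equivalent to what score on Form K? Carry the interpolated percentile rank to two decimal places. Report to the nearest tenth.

PR of 2.8 on Form J: 52.0 + (2.8 − 2)/(3 − 2) × (64.8 − 52.0) = 62.24
On Form K, PR 62.24 falls between score 5 (PR 62.0) and 6 (PR 74.7).
Interpolate: 5 + (62.24 − 62.0)/(74.7 − 62.0) × (6 − 5) = 5.0

5.0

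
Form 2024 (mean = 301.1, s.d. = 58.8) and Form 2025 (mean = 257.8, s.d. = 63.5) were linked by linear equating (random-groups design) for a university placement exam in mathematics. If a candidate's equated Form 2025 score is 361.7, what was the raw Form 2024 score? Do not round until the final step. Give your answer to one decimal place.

Invert y = (SD_Y/SD_X)(x − M_X) + M_Y:
x = (SD_X/SD_Y)(y − M_Y) + M_X = (58.8/63.5)(361.7 − 257.8) + 301.1
x = 0.925984 × 103.900 + 301.1 = 397.3

397.3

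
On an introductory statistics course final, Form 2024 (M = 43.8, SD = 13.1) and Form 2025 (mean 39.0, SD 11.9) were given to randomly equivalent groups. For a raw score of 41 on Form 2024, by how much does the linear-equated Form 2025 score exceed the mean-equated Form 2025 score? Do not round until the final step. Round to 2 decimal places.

0.26

Mean-equated: 41 + (39.0 − 43.8) = 36.20
Linear-equated: (11.9/13.1)(41 − 43.8) + 39.0 = 36.456
Difference = 36.456 − 36.20 = 0.26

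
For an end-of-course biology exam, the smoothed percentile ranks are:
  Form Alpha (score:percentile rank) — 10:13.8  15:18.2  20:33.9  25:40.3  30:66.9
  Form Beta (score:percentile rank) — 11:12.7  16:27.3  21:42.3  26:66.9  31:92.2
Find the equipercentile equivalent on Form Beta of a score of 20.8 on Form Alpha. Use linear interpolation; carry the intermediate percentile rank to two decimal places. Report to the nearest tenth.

18.5

PR of 20.8 on Form Alpha: 33.9 + (20.8 − 20)/(25 − 20) × (40.3 − 33.9) = 34.92
On Form Beta, PR 34.92 falls between score 16 (PR 27.3) and 21 (PR 42.3).
Interpolate: 16 + (34.92 − 27.3)/(42.3 − 27.3) × (21 − 16) = 18.5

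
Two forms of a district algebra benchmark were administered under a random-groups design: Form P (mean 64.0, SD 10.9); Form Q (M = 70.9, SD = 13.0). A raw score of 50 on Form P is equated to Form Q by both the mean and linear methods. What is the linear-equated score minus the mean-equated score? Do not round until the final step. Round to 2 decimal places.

-2.70

Mean-equated: 50 + (70.9 − 64.0) = 56.90
Linear-equated: (13.0/10.9)(50 − 64.0) + 70.9 = 54.203
Difference = 54.203 − 56.90 = -2.70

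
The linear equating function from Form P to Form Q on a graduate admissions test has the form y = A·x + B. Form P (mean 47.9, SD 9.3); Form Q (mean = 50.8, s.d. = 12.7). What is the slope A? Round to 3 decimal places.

1.366

A = SD_Y / SD_X = 12.7 / 9.3 = 1.366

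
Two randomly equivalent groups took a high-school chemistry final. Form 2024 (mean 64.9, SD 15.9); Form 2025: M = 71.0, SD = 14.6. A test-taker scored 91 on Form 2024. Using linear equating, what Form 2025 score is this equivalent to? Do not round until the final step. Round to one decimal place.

Linear equating: y = (SD_Y/SD_X)(x − M_X) + M_Y
y = (14.6/15.9)(91 − 64.9) + 71.0
y = 0.918239 × 26.1 + 71.0 = 23.9660 + 71.0 = 95.0

95.0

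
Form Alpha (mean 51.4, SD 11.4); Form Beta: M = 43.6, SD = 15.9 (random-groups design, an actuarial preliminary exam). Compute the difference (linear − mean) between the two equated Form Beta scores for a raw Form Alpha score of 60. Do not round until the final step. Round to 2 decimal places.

Mean-equated: 60 + (43.6 − 51.4) = 52.20
Linear-equated: (15.9/11.4)(60 − 51.4) + 43.6 = 55.595
Difference = 55.595 − 52.20 = 3.39

3.39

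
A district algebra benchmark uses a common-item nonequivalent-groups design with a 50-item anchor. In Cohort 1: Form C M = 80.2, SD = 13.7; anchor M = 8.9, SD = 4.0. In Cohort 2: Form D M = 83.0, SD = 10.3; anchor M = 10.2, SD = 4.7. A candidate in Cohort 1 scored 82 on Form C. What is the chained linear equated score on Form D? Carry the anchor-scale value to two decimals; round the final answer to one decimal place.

Form C → anchor (Cohort 1): v = (4.0/13.7)(82 − 80.2) + 8.9 = 9.43
anchor → Form D (Cohort 2): y = (10.3/4.7)(9.43 − 10.2) + 83.0 = 81.3

81.3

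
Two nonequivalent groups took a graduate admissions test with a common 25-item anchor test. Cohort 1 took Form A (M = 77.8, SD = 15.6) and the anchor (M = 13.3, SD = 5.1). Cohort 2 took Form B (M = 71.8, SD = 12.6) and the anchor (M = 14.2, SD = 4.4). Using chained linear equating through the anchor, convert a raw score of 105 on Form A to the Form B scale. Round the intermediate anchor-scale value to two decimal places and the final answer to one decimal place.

94.7

Form A → anchor (Cohort 1): v = (5.1/15.6)(105 − 77.8) + 13.3 = 22.19
anchor → Form B (Cohort 2): y = (12.6/4.4)(22.19 − 14.2) + 71.8 = 94.7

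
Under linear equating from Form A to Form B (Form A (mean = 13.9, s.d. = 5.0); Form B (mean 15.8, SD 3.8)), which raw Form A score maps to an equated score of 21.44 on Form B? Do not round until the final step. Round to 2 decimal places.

21.32

Invert y = (SD_Y/SD_X)(x − M_X) + M_Y:
x = (SD_X/SD_Y)(y − M_Y) + M_X = (5.0/3.8)(21.44 − 15.8) + 13.9
x = 1.315789 × 5.640 + 13.9 = 21.32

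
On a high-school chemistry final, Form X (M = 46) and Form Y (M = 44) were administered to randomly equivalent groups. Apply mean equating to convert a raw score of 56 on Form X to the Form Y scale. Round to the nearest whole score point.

54

Mean equating: y = x + (M_Y − M_X) = 56 + (44 − 46) = 54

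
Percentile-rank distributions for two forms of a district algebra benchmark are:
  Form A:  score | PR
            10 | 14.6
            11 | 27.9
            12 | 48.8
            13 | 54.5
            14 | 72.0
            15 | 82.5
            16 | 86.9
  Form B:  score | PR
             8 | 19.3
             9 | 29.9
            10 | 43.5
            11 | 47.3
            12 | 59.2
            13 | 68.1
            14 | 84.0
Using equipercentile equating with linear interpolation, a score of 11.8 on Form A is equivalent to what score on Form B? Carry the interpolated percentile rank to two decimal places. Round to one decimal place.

10.3

PR of 11.8 on Form A: 27.9 + (11.8 − 11)/(12 − 11) × (48.8 − 27.9) = 44.62
On Form B, PR 44.62 falls between score 10 (PR 43.5) and 11 (PR 47.3).
Interpolate: 10 + (44.62 − 43.5)/(47.3 − 43.5) × (11 − 10) = 10.3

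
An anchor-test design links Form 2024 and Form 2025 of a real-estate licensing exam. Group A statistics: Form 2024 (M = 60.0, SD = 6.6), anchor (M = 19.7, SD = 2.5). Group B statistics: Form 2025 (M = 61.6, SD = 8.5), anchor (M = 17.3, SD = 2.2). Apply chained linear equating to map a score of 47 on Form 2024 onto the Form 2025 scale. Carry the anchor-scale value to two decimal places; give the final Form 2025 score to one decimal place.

51.9

Form 2024 → anchor (Group A): v = (2.5/6.6)(47 − 60.0) + 19.7 = 14.78
anchor → Form 2025 (Group B): y = (8.5/2.2)(14.78 − 17.3) + 61.6 = 51.9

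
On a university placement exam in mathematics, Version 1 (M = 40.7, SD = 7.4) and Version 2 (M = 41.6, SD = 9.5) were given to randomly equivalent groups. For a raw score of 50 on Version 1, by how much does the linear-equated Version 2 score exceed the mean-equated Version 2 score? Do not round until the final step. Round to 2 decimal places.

Mean-equated: 50 + (41.6 − 40.7) = 50.90
Linear-equated: (9.5/7.4)(50 − 40.7) + 41.6 = 53.539
Difference = 53.539 − 50.90 = 2.64

2.64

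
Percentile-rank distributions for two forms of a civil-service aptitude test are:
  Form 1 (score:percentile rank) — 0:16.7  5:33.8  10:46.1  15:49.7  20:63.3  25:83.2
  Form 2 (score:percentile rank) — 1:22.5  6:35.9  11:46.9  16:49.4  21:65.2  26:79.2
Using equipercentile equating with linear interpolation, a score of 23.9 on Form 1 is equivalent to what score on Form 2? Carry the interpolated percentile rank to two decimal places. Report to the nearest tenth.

PR of 23.9 on Form 1: 63.3 + (23.9 − 20)/(25 − 20) × (83.2 − 63.3) = 78.82
On Form 2, PR 78.82 falls between score 21 (PR 65.2) and 26 (PR 79.2).
Interpolate: 21 + (78.82 − 65.2)/(79.2 − 65.2) × (26 − 21) = 25.9

25.9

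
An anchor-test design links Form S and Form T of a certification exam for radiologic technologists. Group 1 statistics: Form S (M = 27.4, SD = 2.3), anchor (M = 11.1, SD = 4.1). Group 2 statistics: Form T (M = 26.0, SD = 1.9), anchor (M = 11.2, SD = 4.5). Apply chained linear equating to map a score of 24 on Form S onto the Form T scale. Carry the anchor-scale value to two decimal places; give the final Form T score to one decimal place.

23.4

Form S → anchor (Group 1): v = (4.1/2.3)(24 − 27.4) + 11.1 = 5.04
anchor → Form T (Group 2): y = (1.9/4.5)(5.04 − 11.2) + 26.0 = 23.4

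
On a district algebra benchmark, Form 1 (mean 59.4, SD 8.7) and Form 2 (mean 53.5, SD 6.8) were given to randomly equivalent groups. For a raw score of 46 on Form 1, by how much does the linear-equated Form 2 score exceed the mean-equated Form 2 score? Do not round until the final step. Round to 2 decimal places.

2.93

Mean-equated: 46 + (53.5 − 59.4) = 40.10
Linear-equated: (6.8/8.7)(46 − 59.4) + 53.5 = 43.026
Difference = 43.026 − 40.10 = 2.93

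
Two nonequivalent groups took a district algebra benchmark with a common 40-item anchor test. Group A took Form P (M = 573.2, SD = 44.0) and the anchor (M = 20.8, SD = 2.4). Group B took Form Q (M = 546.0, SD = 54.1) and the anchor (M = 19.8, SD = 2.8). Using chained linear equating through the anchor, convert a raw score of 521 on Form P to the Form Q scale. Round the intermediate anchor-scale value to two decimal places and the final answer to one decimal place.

510.3

Form P → anchor (Group A): v = (2.4/44.0)(521 − 573.2) + 20.8 = 17.95
anchor → Form Q (Group B): y = (54.1/2.8)(17.95 − 19.8) + 546.0 = 510.3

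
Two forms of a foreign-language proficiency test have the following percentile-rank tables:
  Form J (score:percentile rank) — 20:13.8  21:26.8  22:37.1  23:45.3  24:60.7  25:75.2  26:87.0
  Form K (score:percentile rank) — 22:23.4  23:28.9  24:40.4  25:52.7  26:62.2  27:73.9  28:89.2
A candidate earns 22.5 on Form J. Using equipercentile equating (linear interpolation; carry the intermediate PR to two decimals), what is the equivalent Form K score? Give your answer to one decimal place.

PR of 22.5 on Form J: 37.1 + (22.5 − 22)/(23 − 22) × (45.3 − 37.1) = 41.20
On Form K, PR 41.20 falls between score 24 (PR 40.4) and 25 (PR 52.7).
Interpolate: 24 + (41.20 − 40.4)/(52.7 − 40.4) × (25 − 24) = 24.1

24.1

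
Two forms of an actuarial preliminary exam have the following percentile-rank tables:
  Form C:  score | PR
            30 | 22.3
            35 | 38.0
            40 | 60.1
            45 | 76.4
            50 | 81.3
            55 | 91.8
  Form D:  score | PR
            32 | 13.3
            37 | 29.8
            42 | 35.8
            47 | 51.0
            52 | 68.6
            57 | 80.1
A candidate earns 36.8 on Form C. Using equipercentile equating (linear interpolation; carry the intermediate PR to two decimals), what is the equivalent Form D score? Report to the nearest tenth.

45.3

PR of 36.8 on Form C: 38.0 + (36.8 − 35)/(40 − 35) × (60.1 − 38.0) = 45.96
On Form D, PR 45.96 falls between score 42 (PR 35.8) and 47 (PR 51.0).
Interpolate: 42 + (45.96 − 35.8)/(51.0 − 35.8) × (47 − 42) = 45.3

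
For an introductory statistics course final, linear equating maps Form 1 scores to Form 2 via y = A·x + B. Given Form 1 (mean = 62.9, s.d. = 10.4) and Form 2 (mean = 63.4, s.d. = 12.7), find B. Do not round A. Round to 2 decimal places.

A = SD_Y / SD_X = 12.7 / 10.4 = 1.221154
B = M_Y − A·M_X = 63.4 − 1.221154 × 62.9 = -13.41

-13.41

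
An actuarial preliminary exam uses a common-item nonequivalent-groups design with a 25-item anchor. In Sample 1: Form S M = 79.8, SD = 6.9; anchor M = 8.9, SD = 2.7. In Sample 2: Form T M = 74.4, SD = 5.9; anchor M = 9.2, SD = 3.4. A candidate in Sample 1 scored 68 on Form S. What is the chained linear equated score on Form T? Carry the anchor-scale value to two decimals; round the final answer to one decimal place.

Form S → anchor (Sample 1): v = (2.7/6.9)(68 − 79.8) + 8.9 = 4.28
anchor → Form T (Sample 2): y = (5.9/3.4)(4.28 − 9.2) + 74.4 = 65.9

65.9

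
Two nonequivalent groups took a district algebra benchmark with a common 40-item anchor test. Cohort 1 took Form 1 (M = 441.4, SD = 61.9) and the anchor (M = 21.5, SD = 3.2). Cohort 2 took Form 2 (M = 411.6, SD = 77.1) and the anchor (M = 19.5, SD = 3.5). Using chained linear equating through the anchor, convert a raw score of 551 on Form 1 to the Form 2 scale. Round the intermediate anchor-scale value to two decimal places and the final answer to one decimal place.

Form 1 → anchor (Cohort 1): v = (3.2/61.9)(551 − 441.4) + 21.5 = 27.17
anchor → Form 2 (Cohort 2): y = (77.1/3.5)(27.17 − 19.5) + 411.6 = 580.6

580.6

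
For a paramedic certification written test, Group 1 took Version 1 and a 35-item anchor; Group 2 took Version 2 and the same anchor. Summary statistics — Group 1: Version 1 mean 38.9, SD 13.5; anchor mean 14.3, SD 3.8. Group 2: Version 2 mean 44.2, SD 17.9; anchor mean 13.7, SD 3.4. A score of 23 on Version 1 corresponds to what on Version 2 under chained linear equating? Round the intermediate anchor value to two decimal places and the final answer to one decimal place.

Version 1 → anchor (Group 1): v = (3.8/13.5)(23 − 38.9) + 14.3 = 9.82
anchor → Version 2 (Group 2): y = (17.9/3.4)(9.82 − 13.7) + 44.2 = 23.8

23.8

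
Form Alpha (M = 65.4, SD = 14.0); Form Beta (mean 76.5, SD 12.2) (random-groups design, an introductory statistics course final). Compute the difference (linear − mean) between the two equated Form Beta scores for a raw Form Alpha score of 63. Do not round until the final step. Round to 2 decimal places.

0.31

Mean-equated: 63 + (76.5 − 65.4) = 74.10
Linear-equated: (12.2/14.0)(63 − 65.4) + 76.5 = 74.409
Difference = 74.409 − 74.10 = 0.31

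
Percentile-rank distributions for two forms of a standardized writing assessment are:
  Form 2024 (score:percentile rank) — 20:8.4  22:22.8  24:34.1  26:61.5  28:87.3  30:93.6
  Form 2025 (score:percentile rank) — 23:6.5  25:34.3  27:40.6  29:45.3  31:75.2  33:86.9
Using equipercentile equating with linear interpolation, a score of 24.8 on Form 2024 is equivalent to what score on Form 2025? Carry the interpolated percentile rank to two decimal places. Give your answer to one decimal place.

PR of 24.8 on Form 2024: 34.1 + (24.8 − 24)/(26 − 24) × (61.5 − 34.1) = 45.06
On Form 2025, PR 45.06 falls between score 27 (PR 40.6) and 29 (PR 45.3).
Interpolate: 27 + (45.06 − 40.6)/(45.3 − 40.6) × (29 − 27) = 28.9

28.9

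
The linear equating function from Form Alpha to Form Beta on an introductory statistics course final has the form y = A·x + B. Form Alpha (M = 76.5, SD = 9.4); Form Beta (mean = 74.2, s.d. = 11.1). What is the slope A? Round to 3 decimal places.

A = SD_Y / SD_X = 11.1 / 9.4 = 1.181

1.181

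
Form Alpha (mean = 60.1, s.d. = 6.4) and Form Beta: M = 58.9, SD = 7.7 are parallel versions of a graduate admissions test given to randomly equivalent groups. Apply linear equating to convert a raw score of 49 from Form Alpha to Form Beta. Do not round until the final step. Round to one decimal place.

Linear equating: y = (SD_Y/SD_X)(x − M_X) + M_Y
y = (7.7/6.4)(49 − 60.1) + 58.9
y = 1.203125 × -11.1 + 58.9 = -13.3547 + 58.9 = 45.5

45.5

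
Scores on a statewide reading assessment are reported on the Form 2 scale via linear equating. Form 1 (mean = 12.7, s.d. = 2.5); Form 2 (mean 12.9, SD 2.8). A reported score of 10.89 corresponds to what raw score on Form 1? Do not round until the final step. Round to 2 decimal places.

Invert y = (SD_Y/SD_X)(x − M_X) + M_Y:
x = (SD_X/SD_Y)(y − M_Y) + M_X = (2.5/2.8)(10.89 − 12.9) + 12.7
x = 0.892857 × -2.010 + 12.7 = 10.91

10.91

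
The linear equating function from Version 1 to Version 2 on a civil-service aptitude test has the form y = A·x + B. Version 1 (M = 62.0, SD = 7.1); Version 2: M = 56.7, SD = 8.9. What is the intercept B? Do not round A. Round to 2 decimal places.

-21.02

A = SD_Y / SD_X = 8.9 / 7.1 = 1.253521
B = M_Y − A·M_X = 56.7 − 1.253521 × 62.0 = -21.02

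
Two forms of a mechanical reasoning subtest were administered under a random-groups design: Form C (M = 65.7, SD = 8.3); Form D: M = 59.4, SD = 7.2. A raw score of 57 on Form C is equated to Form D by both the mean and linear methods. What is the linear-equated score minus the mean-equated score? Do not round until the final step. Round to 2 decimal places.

Mean-equated: 57 + (59.4 − 65.7) = 50.70
Linear-equated: (7.2/8.3)(57 − 65.7) + 59.4 = 51.853
Difference = 51.853 − 50.70 = 1.15

1.15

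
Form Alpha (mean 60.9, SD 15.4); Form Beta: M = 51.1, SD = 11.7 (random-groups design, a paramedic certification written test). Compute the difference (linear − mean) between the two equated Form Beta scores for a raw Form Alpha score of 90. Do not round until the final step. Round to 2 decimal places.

Mean-equated: 90 + (51.1 − 60.9) = 80.20
Linear-equated: (11.7/15.4)(90 − 60.9) + 51.1 = 73.208
Difference = 73.208 − 80.20 = -6.99

-6.99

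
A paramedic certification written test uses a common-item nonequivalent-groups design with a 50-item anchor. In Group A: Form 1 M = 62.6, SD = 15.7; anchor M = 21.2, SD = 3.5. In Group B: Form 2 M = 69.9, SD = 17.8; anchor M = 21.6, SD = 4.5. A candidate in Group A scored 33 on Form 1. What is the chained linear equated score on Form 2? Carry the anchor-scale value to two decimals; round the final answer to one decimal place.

42.2

Form 1 → anchor (Group A): v = (3.5/15.7)(33 − 62.6) + 21.2 = 14.60
anchor → Form 2 (Group B): y = (17.8/4.5)(14.60 − 21.6) + 69.9 = 42.2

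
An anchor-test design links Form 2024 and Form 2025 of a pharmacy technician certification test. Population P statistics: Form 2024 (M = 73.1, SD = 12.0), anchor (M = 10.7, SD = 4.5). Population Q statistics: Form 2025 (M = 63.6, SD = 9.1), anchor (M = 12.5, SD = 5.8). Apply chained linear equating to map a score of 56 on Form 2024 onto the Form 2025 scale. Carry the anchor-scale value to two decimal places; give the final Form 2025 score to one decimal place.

50.7

Form 2024 → anchor (Population P): v = (4.5/12.0)(56 − 73.1) + 10.7 = 4.29
anchor → Form 2025 (Population Q): y = (9.1/5.8)(4.29 − 12.5) + 63.6 = 50.7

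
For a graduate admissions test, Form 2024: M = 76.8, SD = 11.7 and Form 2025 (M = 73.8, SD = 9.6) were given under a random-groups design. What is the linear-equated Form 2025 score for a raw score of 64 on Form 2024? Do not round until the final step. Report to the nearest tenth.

63.3

Linear equating: y = (SD_Y/SD_X)(x − M_X) + M_Y
y = (9.6/11.7)(64 − 76.8) + 73.8
y = 0.820513 × -12.8 + 73.8 = -10.5026 + 73.8 = 63.3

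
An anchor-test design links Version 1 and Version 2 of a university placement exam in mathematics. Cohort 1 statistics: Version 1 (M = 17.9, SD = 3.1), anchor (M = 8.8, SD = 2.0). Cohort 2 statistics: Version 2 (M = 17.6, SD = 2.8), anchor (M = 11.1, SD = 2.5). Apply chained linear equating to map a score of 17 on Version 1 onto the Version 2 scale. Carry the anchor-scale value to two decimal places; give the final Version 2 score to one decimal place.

Version 1 → anchor (Cohort 1): v = (2.0/3.1)(17 − 17.9) + 8.8 = 8.22
anchor → Version 2 (Cohort 2): y = (2.8/2.5)(8.22 − 11.1) + 17.6 = 14.4

14.4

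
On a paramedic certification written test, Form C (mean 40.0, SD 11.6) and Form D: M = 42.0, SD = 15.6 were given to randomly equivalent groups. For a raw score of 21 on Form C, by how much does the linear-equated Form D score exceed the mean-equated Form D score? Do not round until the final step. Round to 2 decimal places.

-6.55

Mean-equated: 21 + (42.0 − 40.0) = 23.00
Linear-equated: (15.6/11.6)(21 − 40.0) + 42.0 = 16.448
Difference = 16.448 − 23.00 = -6.55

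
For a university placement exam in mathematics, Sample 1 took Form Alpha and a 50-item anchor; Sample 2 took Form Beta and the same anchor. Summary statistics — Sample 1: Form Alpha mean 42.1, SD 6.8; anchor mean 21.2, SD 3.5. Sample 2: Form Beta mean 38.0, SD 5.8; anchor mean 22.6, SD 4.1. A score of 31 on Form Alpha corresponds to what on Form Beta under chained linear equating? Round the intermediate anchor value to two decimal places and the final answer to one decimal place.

Form Alpha → anchor (Sample 1): v = (3.5/6.8)(31 − 42.1) + 21.2 = 15.49
anchor → Form Beta (Sample 2): y = (5.8/4.1)(15.49 − 22.6) + 38.0 = 27.9

27.9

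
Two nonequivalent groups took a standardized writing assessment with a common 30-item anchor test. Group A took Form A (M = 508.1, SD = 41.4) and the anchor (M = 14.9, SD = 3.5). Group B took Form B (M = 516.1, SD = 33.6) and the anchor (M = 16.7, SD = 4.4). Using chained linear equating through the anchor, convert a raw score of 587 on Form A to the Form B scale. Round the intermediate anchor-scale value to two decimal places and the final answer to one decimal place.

Form A → anchor (Group A): v = (3.5/41.4)(587 − 508.1) + 14.9 = 21.57
anchor → Form B (Group B): y = (33.6/4.4)(21.57 − 16.7) + 516.1 = 553.3

553.3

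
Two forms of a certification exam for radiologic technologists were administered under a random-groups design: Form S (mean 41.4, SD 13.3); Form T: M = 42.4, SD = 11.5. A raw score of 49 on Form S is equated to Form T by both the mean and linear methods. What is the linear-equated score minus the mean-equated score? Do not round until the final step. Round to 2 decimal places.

-1.03

Mean-equated: 49 + (42.4 − 41.4) = 50.00
Linear-equated: (11.5/13.3)(49 − 41.4) + 42.4 = 48.971
Difference = 48.971 − 50.00 = -1.03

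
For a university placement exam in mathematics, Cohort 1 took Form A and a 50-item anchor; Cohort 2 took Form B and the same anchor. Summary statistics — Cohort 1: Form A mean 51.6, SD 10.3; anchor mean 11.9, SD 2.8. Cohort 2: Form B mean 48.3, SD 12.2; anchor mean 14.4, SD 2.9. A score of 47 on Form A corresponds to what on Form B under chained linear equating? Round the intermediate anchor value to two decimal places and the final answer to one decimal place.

Form A → anchor (Cohort 1): v = (2.8/10.3)(47 − 51.6) + 11.9 = 10.65
anchor → Form B (Cohort 2): y = (12.2/2.9)(10.65 − 14.4) + 48.3 = 32.5

32.5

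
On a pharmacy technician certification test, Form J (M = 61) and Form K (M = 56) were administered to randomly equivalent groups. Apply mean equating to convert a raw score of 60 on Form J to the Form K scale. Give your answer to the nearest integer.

55

Mean equating: y = x + (M_Y − M_X) = 60 + (56 − 61) = 55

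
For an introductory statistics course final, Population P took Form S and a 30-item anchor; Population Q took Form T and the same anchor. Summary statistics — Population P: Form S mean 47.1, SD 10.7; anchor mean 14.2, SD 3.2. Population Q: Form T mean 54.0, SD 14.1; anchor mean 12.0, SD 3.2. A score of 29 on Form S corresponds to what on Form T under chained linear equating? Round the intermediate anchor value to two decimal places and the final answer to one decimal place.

Form S → anchor (Population P): v = (3.2/10.7)(29 − 47.1) + 14.2 = 8.79
anchor → Form T (Population Q): y = (14.1/3.2)(8.79 − 12.0) + 54.0 = 39.9

39.9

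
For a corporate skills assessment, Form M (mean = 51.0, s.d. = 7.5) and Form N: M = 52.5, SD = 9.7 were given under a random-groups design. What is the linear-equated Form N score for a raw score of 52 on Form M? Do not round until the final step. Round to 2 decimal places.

53.79

Linear equating: y = (SD_Y/SD_X)(x − M_X) + M_Y
y = (9.7/7.5)(52 − 51.0) + 52.5
y = 1.293333 × 1.0 + 52.5 = 1.2933 + 52.5 = 53.79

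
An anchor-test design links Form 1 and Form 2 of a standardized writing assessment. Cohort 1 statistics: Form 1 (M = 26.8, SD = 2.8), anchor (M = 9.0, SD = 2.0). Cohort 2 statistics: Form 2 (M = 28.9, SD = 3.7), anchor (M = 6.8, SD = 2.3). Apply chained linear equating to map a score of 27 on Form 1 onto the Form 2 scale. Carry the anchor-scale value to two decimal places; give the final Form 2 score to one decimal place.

32.7

Form 1 → anchor (Cohort 1): v = (2.0/2.8)(27 − 26.8) + 9.0 = 9.14
anchor → Form 2 (Cohort 2): y = (3.7/2.3)(9.14 − 6.8) + 28.9 = 32.7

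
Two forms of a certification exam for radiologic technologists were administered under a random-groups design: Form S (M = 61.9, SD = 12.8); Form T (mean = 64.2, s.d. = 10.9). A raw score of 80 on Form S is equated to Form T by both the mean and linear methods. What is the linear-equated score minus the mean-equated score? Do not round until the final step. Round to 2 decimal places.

Mean-equated: 80 + (64.2 − 61.9) = 82.30
Linear-equated: (10.9/12.8)(80 − 61.9) + 64.2 = 79.613
Difference = 79.613 − 82.30 = -2.69

-2.69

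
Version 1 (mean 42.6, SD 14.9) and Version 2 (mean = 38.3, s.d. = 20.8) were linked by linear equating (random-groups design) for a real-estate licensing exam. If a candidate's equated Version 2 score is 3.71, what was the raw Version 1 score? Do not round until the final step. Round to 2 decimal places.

17.82

Invert y = (SD_Y/SD_X)(x − M_X) + M_Y:
x = (SD_X/SD_Y)(y − M_Y) + M_X = (14.9/20.8)(3.71 − 38.3) + 42.6
x = 0.716346 × -34.590 + 42.6 = 17.82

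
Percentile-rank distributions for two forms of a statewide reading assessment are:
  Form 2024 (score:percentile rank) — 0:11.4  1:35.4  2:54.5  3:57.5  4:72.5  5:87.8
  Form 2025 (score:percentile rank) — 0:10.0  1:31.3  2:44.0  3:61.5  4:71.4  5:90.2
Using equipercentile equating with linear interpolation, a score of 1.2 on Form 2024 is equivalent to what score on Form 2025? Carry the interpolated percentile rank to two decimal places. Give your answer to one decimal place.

PR of 1.2 on Form 2024: 35.4 + (1.2 − 1)/(2 − 1) × (54.5 − 35.4) = 39.22
On Form 2025, PR 39.22 falls between score 1 (PR 31.3) and 2 (PR 44.0).
Interpolate: 1 + (39.22 − 31.3)/(44.0 − 31.3) × (2 − 1) = 1.6

1.6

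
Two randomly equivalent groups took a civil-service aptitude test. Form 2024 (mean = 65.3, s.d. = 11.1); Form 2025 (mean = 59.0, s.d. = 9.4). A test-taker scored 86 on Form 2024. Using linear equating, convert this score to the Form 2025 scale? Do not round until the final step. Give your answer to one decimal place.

76.5

Linear equating: y = (SD_Y/SD_X)(x − M_X) + M_Y
y = (9.4/11.1)(86 − 65.3) + 59.0
y = 0.846847 × 20.7 + 59.0 = 17.5297 + 59.0 = 76.5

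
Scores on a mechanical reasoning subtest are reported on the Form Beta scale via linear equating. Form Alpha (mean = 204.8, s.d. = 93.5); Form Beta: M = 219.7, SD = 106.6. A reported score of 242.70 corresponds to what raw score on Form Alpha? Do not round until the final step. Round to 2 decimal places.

Invert y = (SD_Y/SD_X)(x − M_X) + M_Y:
x = (SD_X/SD_Y)(y − M_Y) + M_X = (93.5/106.6)(242.70 − 219.7) + 204.8
x = 0.877111 × 23.000 + 204.8 = 224.97

224.97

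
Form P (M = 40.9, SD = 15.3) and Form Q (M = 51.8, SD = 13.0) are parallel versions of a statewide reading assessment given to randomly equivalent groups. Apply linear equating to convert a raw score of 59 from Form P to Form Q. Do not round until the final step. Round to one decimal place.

67.2

Linear equating: y = (SD_Y/SD_X)(x − M_X) + M_Y
y = (13.0/15.3)(59 − 40.9) + 51.8
y = 0.849673 × 18.1 + 51.8 = 15.3791 + 51.8 = 67.2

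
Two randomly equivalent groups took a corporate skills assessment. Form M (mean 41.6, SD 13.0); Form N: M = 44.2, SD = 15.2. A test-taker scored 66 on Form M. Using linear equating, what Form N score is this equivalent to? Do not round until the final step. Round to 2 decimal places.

Linear equating: y = (SD_Y/SD_X)(x − M_X) + M_Y
y = (15.2/13.0)(66 − 41.6) + 44.2
y = 1.169231 × 24.4 + 44.2 = 28.5292 + 44.2 = 72.73

72.73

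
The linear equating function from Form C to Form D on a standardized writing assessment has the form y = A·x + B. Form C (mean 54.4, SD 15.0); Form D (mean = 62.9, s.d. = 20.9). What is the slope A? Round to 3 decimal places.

1.393

A = SD_Y / SD_X = 20.9 / 15.0 = 1.393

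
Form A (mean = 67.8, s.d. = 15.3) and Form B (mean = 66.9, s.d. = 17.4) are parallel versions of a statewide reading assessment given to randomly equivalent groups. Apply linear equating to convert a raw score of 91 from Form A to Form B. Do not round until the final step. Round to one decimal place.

Linear equating: y = (SD_Y/SD_X)(x − M_X) + M_Y
y = (17.4/15.3)(91 − 67.8) + 66.9
y = 1.137255 × 23.2 + 66.9 = 26.3843 + 66.9 = 93.3

93.3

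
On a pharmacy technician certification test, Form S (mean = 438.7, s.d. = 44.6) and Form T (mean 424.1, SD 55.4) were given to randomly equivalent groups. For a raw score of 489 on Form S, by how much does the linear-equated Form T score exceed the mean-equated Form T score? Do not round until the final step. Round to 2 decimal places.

12.18

Mean-equated: 489 + (424.1 − 438.7) = 474.40
Linear-equated: (55.4/44.6)(489 − 438.7) + 424.1 = 486.580
Difference = 486.580 − 474.40 = 12.18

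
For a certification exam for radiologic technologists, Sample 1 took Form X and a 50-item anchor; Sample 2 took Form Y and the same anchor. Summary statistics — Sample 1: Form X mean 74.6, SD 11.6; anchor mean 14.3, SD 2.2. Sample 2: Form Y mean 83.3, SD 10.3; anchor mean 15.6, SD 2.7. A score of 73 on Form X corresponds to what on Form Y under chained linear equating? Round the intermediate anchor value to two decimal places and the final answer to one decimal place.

Form X → anchor (Sample 1): v = (2.2/11.6)(73 − 74.6) + 14.3 = 14.00
anchor → Form Y (Sample 2): y = (10.3/2.7)(14.00 − 15.6) + 83.3 = 77.2

77.2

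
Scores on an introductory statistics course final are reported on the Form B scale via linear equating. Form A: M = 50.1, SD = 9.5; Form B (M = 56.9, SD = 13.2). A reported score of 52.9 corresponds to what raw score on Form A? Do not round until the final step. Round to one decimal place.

Invert y = (SD_Y/SD_X)(x − M_X) + M_Y:
x = (SD_X/SD_Y)(y − M_Y) + M_X = (9.5/13.2)(52.9 − 56.9) + 50.1
x = 0.719697 × -4.000 + 50.1 = 47.2

47.2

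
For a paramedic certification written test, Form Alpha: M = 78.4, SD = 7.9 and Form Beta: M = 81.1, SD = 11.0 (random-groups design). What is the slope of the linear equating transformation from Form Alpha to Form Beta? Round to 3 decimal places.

1.392

A = SD_Y / SD_X = 11.0 / 7.9 = 1.392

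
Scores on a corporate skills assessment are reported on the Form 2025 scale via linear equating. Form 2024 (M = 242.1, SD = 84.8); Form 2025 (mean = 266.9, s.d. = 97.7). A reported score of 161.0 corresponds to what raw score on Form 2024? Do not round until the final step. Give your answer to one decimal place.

150.2

Invert y = (SD_Y/SD_X)(x − M_X) + M_Y:
x = (SD_X/SD_Y)(y − M_Y) + M_X = (84.8/97.7)(161.0 − 266.9) + 242.1
x = 0.867963 × -105.900 + 242.1 = 150.2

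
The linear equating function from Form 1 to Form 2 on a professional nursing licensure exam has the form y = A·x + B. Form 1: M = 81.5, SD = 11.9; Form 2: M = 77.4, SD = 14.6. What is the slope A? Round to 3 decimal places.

1.227

A = SD_Y / SD_X = 14.6 / 11.9 = 1.227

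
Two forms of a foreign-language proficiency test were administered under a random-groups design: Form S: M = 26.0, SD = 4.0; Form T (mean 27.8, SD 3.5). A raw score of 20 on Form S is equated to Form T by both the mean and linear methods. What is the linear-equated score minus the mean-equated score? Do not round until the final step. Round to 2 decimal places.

0.75

Mean-equated: 20 + (27.8 − 26.0) = 21.80
Linear-equated: (3.5/4.0)(20 − 26.0) + 27.8 = 22.550
Difference = 22.550 − 21.80 = 0.75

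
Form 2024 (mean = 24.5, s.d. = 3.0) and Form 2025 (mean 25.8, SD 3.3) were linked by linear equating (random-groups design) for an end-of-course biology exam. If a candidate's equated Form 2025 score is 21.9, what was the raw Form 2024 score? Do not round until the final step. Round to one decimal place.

Invert y = (SD_Y/SD_X)(x − M_X) + M_Y:
x = (SD_X/SD_Y)(y − M_Y) + M_X = (3.0/3.3)(21.9 − 25.8) + 24.5
x = 0.909091 × -3.900 + 24.5 = 21.0

21.0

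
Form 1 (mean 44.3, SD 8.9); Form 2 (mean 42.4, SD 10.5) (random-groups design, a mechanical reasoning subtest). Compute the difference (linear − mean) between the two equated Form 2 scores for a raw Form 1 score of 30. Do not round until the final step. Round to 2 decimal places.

Mean-equated: 30 + (42.4 − 44.3) = 28.10
Linear-equated: (10.5/8.9)(30 − 44.3) + 42.4 = 25.529
Difference = 25.529 − 28.10 = -2.57

-2.57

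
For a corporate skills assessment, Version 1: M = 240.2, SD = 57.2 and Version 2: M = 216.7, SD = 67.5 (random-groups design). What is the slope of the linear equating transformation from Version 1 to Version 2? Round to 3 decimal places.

1.180

A = SD_Y / SD_X = 67.5 / 57.2 = 1.180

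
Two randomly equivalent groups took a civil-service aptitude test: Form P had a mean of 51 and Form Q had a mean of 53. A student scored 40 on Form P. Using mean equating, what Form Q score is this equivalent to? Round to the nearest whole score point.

42

Mean equating: y = x + (M_Y − M_X) = 40 + (53 − 51) = 42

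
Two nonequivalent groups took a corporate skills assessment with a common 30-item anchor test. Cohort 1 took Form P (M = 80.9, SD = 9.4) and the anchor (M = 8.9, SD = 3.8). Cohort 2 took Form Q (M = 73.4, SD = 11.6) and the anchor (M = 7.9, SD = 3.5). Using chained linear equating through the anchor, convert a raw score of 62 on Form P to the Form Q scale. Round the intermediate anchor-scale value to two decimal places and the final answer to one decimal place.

51.4

Form P → anchor (Cohort 1): v = (3.8/9.4)(62 − 80.9) + 8.9 = 1.26
anchor → Form Q (Cohort 2): y = (11.6/3.5)(1.26 − 7.9) + 73.4 = 51.4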